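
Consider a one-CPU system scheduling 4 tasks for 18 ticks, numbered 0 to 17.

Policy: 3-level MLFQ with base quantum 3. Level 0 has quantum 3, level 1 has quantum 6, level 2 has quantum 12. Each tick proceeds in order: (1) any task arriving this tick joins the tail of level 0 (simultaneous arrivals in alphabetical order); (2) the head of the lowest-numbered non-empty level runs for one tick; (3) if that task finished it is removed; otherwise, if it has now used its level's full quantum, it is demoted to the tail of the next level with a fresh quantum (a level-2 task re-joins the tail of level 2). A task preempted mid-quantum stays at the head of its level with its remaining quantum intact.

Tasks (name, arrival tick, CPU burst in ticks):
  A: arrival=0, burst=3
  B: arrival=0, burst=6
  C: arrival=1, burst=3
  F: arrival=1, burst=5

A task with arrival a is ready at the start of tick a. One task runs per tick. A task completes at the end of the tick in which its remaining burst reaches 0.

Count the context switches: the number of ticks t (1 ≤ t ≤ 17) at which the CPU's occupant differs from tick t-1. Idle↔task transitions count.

t=0: L0/L1/L2 = AB/-/- → run A
t=1: L0/L1/L2 = ABCF/-/- → run A
t=2: L0/L1/L2 = ABCF/-/- → run A
t=3: L0/L1/L2 = BCF/-/- → run B
t=4: L0/L1/L2 = BCF/-/- → run B
t=5: L0/L1/L2 = BCF/-/- → run B
t=6: L0/L1/L2 = CF/B/- → run C
t=7: L0/L1/L2 = CF/B/- → run C
t=8: L0/L1/L2 = CF/B/- → run C
t=9: L0/L1/L2 = F/B/- → run F
t=10: L0/L1/L2 = F/B/- → run F
t=11: L0/L1/L2 = F/B/- → run F
t=12: L0/L1/L2 = -/BF/- → run B
t=13: L0/L1/L2 = -/BF/- → run B
t=14: L0/L1/L2 = -/BF/- → run B
t=15: L0/L1/L2 = -/F/- → run F
t=16: L0/L1/L2 = -/F/- → run F
t=17: (idle)

context switches = 6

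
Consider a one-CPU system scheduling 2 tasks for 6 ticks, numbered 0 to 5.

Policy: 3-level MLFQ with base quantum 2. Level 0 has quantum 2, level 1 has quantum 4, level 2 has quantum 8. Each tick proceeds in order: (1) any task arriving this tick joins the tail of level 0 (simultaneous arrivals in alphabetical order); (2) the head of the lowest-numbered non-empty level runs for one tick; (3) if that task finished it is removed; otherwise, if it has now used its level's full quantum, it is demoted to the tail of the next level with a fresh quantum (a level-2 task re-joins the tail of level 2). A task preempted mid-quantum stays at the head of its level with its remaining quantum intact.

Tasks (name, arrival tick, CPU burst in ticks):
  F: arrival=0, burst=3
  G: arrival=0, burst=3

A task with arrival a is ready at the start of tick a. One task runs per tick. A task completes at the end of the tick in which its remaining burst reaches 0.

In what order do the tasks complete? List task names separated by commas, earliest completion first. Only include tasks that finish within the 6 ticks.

t=0: L0/L1/L2 = FG/-/- → run F
t=1: L0/L1/L2 = FG/-/- → run F
t=2: L0/L1/L2 = G/F/- → run G
t=3: L0/L1/L2 = G/F/- → run G
t=4: L0/L1/L2 = -/FG/- → run F
t=5: L0/L1/L2 = -/G/- → run G

completion order = F, G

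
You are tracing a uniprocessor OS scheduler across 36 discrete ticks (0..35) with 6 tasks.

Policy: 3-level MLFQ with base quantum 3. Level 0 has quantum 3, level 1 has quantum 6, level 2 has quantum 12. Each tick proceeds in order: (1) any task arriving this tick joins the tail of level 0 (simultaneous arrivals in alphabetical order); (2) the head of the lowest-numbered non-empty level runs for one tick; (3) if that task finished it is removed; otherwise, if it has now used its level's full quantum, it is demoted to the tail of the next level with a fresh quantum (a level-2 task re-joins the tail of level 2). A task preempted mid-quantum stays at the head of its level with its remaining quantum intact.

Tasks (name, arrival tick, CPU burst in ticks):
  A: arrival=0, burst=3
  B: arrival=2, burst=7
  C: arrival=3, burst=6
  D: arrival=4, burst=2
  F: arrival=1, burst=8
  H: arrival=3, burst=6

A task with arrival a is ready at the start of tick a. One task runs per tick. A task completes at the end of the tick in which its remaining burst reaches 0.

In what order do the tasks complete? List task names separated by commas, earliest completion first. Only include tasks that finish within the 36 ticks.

completion order = A, D, F, B, C, H

t=0: L0/L1/L2 = A/-/- → run A
t=1: L0/L1/L2 = AF/-/- → run A
t=2: L0/L1/L2 = AFB/-/- → run A
t=3: L0/L1/L2 = FBCH/-/- → run F
t=4: L0/L1/L2 = FBCHD/-/- → run F
t=5: L0/L1/L2 = FBCHD/-/- → run F
t=6: L0/L1/L2 = BCHD/F/- → run B
t=7: L0/L1/L2 = BCHD/F/- → run B
t=8: L0/L1/L2 = BCHD/F/- → run B
t=9: L0/L1/L2 = CHD/FB/- → run C
t=10: L0/L1/L2 = CHD/FB/- → run C
t=11: L0/L1/L2 = CHD/FB/- → run C
t=12: L0/L1/L2 = HD/FBC/- → run H
t=13: L0/L1/L2 = HD/FBC/- → run H
t=14: L0/L1/L2 = HD/FBC/- → run H
t=15: L0/L1/L2 = D/FBCH/- → run D
t=16: L0/L1/L2 = D/FBCH/- → run D
t=17: L0/L1/L2 = -/FBCH/- → run F
t=18: L0/L1/L2 = -/FBCH/- → run F
t=19: L0/L1/L2 = -/FBCH/- → run F
t=20: L0/L1/L2 = -/FBCH/- → run F
t=21: L0/L1/L2 = -/FBCH/- → run F
t=22: L0/L1/L2 = -/BCH/- → run B
t=23: L0/L1/L2 = -/BCH/- → run B
t=24: L0/L1/L2 = -/BCH/- → run B
t=25: L0/L1/L2 = -/BCH/- → run B
t=26: L0/L1/L2 = -/CH/- → run C
t=27: L0/L1/L2 = -/CH/- → run C
t=28: L0/L1/L2 = -/CH/- → run C
t=29: L0/L1/L2 = -/H/- → run H
t=30: L0/L1/L2 = -/H/- → run H
t=31: L0/L1/L2 = -/H/- → run H
t=32: (idle)
t=33: (idle)
t=34: (idle)
t=35: (idle)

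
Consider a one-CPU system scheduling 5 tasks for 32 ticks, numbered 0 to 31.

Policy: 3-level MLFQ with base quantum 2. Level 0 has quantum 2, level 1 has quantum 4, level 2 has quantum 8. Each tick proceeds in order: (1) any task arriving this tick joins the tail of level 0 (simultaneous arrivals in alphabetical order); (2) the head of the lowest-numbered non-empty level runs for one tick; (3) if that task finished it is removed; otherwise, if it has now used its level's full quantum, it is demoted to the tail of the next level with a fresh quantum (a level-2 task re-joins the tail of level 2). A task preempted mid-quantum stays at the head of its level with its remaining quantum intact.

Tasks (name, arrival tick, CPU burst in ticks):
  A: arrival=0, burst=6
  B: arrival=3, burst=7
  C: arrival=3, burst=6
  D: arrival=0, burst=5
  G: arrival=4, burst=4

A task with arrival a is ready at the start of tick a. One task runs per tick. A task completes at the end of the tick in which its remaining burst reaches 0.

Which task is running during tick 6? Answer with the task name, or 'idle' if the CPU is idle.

running at tick 6 = C

t=0: L0/L1/L2 = AD/-/- → run A
t=1: L0/L1/L2 = AD/-/- → run A
t=2: L0/L1/L2 = D/A/- → run D
t=3: L0/L1/L2 = DBC/A/- → run D
t=4: L0/L1/L2 = BCG/AD/- → run B
t=5: L0/L1/L2 = BCG/AD/- → run B
t=6: L0/L1/L2 = CG/ADB/- → run C
t=7: L0/L1/L2 = CG/ADB/- → run C
t=8: L0/L1/L2 = G/ADBC/- → run G
t=9: L0/L1/L2 = G/ADBC/- → run G
t=10: L0/L1/L2 = -/ADBCG/- → run A
t=11: L0/L1/L2 = -/ADBCG/- → run A
t=12: L0/L1/L2 = -/ADBCG/- → run A
t=13: L0/L1/L2 = -/ADBCG/- → run A
t=14: L0/L1/L2 = -/DBCG/- → run D
t=15: L0/L1/L2 = -/DBCG/- → run D
t=16: L0/L1/L2 = -/DBCG/- → run D
t=17: L0/L1/L2 = -/BCG/- → run B
t=18: L0/L1/L2 = -/BCG/- → run B
t=19: L0/L1/L2 = -/BCG/- → run B
t=20: L0/L1/L2 = -/BCG/- → run B
t=21: L0/L1/L2 = -/CG/B → run C
t=22: L0/L1/L2 = -/CG/B → run C
t=23: L0/L1/L2 = -/CG/B → run C
t=24: L0/L1/L2 = -/CG/B → run C
t=25: L0/L1/L2 = -/G/B → run G
t=26: L0/L1/L2 = -/G/B → run G
t=27: L0/L1/L2 = -/-/B → run B
t=28: (idle)
t=29: (idle)
t=30: (idle)
t=31: (idle)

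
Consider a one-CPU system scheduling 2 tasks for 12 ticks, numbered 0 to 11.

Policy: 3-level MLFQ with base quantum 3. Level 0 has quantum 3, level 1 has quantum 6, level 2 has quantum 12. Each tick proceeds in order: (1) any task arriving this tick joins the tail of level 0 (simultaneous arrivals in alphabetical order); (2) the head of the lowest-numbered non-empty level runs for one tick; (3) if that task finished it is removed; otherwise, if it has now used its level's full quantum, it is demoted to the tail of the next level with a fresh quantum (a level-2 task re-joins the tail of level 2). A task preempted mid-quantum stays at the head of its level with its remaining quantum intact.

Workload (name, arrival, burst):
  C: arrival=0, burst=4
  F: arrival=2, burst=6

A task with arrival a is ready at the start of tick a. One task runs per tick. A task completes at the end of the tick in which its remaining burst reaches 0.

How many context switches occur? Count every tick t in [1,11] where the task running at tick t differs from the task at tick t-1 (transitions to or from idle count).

t=0: L0/L1/L2 = C/-/- → run C
t=1: L0/L1/L2 = C/-/- → run C
t=2: L0/L1/L2 = CF/-/- → run C
t=3: L0/L1/L2 = F/C/- → run F
t=4: L0/L1/L2 = F/C/- → run F
t=5: L0/L1/L2 = F/C/- → run F
t=6: L0/L1/L2 = -/CF/- → run C
t=7: L0/L1/L2 = -/F/- → run F
t=8: L0/L1/L2 = -/F/- → run F
t=9: L0/L1/L2 = -/F/- → run F
t=10: (idle)
t=11: (idle)

context switches = 4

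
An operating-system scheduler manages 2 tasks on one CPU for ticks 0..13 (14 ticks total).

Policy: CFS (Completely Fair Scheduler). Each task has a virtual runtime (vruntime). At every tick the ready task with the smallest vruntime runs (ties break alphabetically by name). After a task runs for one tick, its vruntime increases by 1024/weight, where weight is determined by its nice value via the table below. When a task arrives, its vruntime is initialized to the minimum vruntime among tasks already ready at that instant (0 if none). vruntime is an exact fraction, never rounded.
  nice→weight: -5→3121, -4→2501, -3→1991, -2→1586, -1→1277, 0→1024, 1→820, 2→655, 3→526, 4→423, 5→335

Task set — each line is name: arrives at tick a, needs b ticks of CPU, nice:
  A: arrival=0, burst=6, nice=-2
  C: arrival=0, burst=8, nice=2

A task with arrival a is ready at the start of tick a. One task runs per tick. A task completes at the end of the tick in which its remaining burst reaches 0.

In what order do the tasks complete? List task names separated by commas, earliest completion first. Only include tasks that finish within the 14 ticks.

t=0: vr[A=0 C=0] → run A
t=1: vr[A=512/793 C=0] → run C
t=2: vr[A=512/793 C=1024/655] → run A
t=3: vr[A=1024/793 C=1024/655] → run A
t=4: vr[A=1536/793 C=1024/655] → run C
t=5: vr[A=1536/793 C=2048/655] → run A
t=6: vr[A=2048/793 C=2048/655] → run A
t=7: vr[A=2560/793 C=2048/655] → run C
t=8: vr[A=2560/793 C=3072/655] → run A
t=9: vr[C=3072/655] → run C
t=10: vr[C=4096/655] → run C
t=11: vr[C=1024/131] → run C
t=12: vr[C=6144/655] → run C
t=13: vr[C=7168/655] → run C

completion order = A, C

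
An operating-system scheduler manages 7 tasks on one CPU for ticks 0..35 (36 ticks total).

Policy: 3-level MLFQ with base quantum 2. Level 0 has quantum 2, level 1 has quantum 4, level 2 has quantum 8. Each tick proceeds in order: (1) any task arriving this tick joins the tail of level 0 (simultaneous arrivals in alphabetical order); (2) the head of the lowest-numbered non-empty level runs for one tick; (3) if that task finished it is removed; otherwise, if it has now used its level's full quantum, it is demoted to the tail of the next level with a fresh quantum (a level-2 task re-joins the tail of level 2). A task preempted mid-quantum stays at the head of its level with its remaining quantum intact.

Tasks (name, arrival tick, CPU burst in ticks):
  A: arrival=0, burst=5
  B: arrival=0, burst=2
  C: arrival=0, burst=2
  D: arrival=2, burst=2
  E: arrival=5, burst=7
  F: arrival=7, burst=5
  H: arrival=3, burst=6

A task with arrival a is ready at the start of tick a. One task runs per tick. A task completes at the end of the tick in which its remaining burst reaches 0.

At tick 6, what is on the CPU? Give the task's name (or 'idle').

running at tick 6 = D

t=0: L0/L1/L2 = ABC/-/- → run A
t=1: L0/L1/L2 = ABC/-/- → run A
t=2: L0/L1/L2 = BCD/A/- → run B
t=3: L0/L1/L2 = BCDH/A/- → run B
t=4: L0/L1/L2 = CDH/A/- → run C
t=5: L0/L1/L2 = CDHE/A/- → run C
t=6: L0/L1/L2 = DHE/A/- → run D
t=7: L0/L1/L2 = DHEF/A/- → run D
t=8: L0/L1/L2 = HEF/A/- → run H
t=9: L0/L1/L2 = HEF/A/- → run H
t=10: L0/L1/L2 = EF/AH/- → run E
t=11: L0/L1/L2 = EF/AH/- → run E
t=12: L0/L1/L2 = F/AHE/- → run F
t=13: L0/L1/L2 = F/AHE/- → run F
t=14: L0/L1/L2 = -/AHEF/- → run A
t=15: L0/L1/L2 = -/AHEF/- → run A
t=16: L0/L1/L2 = -/AHEF/- → run A
t=17: L0/L1/L2 = -/HEF/- → run H
t=18: L0/L1/L2 = -/HEF/- → run H
t=19: L0/L1/L2 = -/HEF/- → run H
t=20: L0/L1/L2 = -/HEF/- → run H
t=21: L0/L1/L2 = -/EF/- → run E
t=22: L0/L1/L2 = -/EF/- → run E
t=23: L0/L1/L2 = -/EF/- → run E
t=24: L0/L1/L2 = -/EF/- → run E
t=25: L0/L1/L2 = -/F/E → run F
t=26: L0/L1/L2 = -/F/E → run F
t=27: L0/L1/L2 = -/F/E → run F
t=28: L0/L1/L2 = -/-/E → run E
t=29: (idle)
t=30: (idle)
t=31: (idle)
t=32: (idle)
t=33: (idle)
t=34: (idle)
t=35: (idle)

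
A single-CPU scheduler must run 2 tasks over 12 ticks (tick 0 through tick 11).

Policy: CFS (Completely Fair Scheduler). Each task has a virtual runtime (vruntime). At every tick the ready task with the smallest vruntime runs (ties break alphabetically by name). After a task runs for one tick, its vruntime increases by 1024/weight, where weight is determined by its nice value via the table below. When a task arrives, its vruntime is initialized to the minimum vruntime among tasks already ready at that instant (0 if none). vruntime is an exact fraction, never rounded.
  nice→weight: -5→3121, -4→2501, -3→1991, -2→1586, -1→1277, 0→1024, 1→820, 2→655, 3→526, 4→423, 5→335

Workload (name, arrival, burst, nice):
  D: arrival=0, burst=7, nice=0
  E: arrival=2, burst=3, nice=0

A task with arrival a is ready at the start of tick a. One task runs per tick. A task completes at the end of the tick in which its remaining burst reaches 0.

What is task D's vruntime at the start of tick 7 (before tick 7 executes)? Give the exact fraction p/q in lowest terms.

vruntime(D, start of tick 7) = 5/1

t=0: vr[D=0] → run D
t=1: vr[D=1] → run D
t=2: vr[D=2 E=2] → run D
t=3: vr[D=3 E=2] → run E
t=4: vr[D=3 E=3] → run D
t=5: vr[D=4 E=3] → run E
t=6: vr[D=4 E=4] → run D
t=7: vr[D=5 E=4] → run E
t=8: vr[D=5] → run D
t=9: vr[D=6] → run D
t=10: (idle)
t=11: (idle)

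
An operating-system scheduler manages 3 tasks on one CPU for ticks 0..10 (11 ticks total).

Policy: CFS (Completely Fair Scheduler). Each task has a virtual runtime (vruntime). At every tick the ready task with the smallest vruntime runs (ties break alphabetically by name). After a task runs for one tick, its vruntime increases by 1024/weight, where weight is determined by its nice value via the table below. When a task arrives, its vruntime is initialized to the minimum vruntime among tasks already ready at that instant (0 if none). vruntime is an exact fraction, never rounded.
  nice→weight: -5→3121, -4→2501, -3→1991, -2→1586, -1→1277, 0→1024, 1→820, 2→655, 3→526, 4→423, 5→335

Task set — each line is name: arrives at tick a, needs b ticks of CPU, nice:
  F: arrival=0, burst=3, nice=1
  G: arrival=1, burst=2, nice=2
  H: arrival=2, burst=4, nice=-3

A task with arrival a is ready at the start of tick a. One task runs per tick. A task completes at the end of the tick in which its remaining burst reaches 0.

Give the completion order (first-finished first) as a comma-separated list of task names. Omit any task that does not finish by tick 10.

completion order = F, H, G

t=0: vr[F=0] → run F
t=1: vr[F=256/205 G=256/205] → run F
t=2: vr[F=512/205 G=256/205 H=256/205] → run G
t=3: vr[F=512/205 G=15104/5371 H=256/205] → run H
t=4: vr[F=512/205 G=15104/5371 H=719616/408155] → run H
t=5: vr[F=512/205 G=15104/5371 H=929536/408155] → run H
t=6: vr[F=512/205 G=15104/5371 H=1139456/408155] → run F
t=7: vr[G=15104/5371 H=1139456/408155] → run H
t=8: vr[G=15104/5371] → run G
t=9: (idle)
t=10: (idle)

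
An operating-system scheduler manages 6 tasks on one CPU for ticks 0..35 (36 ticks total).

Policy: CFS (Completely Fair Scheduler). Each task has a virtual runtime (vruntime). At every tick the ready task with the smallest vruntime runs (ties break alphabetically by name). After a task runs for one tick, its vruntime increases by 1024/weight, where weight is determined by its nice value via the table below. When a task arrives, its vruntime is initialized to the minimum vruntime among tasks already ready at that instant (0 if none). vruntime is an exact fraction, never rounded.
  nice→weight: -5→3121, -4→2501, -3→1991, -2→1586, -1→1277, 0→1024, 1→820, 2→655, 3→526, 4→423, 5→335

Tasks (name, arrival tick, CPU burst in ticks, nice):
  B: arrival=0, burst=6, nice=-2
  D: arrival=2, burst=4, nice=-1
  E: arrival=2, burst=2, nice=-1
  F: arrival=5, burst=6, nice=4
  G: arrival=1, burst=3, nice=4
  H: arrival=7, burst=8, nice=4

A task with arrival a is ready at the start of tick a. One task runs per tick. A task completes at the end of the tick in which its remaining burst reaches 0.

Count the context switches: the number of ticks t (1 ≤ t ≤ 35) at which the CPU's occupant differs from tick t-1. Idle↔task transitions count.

t=0: vr[B=0] → run B
t=1: vr[B=512/793 G=512/793] → run B
t=2: vr[B=1024/793 D=512/793 E=512/793 G=512/793] → run D
t=3: vr[B=1024/793 D=1465856/1012661 E=512/793 G=512/793] → run E
t=4: vr[B=1024/793 D=1465856/1012661 E=1465856/1012661 G=512/793] → run G
t=5: vr[B=1024/793 D=1465856/1012661 E=1465856/1012661 F=1024/793 G=1028608/335439] → run B
t=6: vr[B=1536/793 D=1465856/1012661 E=1465856/1012661 F=1024/793 G=1028608/335439] → run F
t=7: vr[B=1536/793 D=1465856/1012661 E=1465856/1012661 F=1245184/335439 G=1028608/335439 H=1465856/1012661] → run D
t=8: vr[B=1536/793 D=2277888/1012661 E=1465856/1012661 F=1245184/335439 G=1028608/335439 H=1465856/1012661] → run E
t=9: vr[B=1536/793 D=2277888/1012661 F=1245184/335439 G=1028608/335439 H=1465856/1012661] → run H
t=10: vr[B=1536/793 D=2277888/1012661 F=1245184/335439 G=1028608/335439 H=1657021952/428355603] → run B
t=11: vr[B=2048/793 D=2277888/1012661 F=1245184/335439 G=1028608/335439 H=1657021952/428355603] → run D
t=12: vr[B=2048/793 D=3089920/1012661 F=1245184/335439 G=1028608/335439 H=1657021952/428355603] → run B
t=13: vr[B=2560/793 D=3089920/1012661 F=1245184/335439 G=1028608/335439 H=1657021952/428355603] → run D
t=14: vr[B=2560/793 F=1245184/335439 G=1028608/335439 H=1657021952/428355603] → run G
t=15: vr[B=2560/793 F=1245184/335439 G=1840640/335439 H=1657021952/428355603] → run B
t=16: vr[F=1245184/335439 G=1840640/335439 H=1657021952/428355603] → run F
t=17: vr[F=2057216/335439 G=1840640/335439 H=1657021952/428355603] → run H
t=18: vr[F=2057216/335439 G=1840640/335439 H=2693986816/428355603] → run G
t=19: vr[F=2057216/335439 H=2693986816/428355603] → run F
t=20: vr[F=956416/111813 H=2693986816/428355603] → run H
t=21: vr[F=956416/111813 H=1243650560/142785201] → run F
t=22: vr[F=3681280/335439 H=1243650560/142785201] → run H
t=23: vr[F=3681280/335439 H=4767916544/428355603] → run F
t=24: vr[F=4493312/335439 H=4767916544/428355603] → run H
t=25: vr[F=4493312/335439 H=5804881408/428355603] → run F
t=26: vr[H=5804881408/428355603] → run H
t=27: vr[H=2280615424/142785201] → run H
t=28: vr[H=7878811136/428355603] → run H
t=29: (idle)
t=30: (idle)
t=31: (idle)
t=32: (idle)
t=33: (idle)
t=34: (idle)
t=35: (idle)

context switches = 26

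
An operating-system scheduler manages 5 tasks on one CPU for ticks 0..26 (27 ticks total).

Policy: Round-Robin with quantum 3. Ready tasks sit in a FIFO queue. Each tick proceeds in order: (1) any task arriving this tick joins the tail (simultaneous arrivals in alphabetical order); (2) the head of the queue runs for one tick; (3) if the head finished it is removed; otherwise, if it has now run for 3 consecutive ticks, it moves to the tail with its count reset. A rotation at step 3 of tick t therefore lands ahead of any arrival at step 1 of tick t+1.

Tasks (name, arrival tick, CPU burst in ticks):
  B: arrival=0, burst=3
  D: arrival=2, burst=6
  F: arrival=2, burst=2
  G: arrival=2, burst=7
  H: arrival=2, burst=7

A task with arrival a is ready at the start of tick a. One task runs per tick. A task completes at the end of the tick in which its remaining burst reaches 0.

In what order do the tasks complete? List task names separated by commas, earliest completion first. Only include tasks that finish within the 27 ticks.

t=0: queue=[B] q_used=0 → run B
t=1: queue=[B] q_used=1 → run B
t=2: queue=[B,D,F,G,H] q_used=2 → run B
t=3: queue=[D,F,G,H] q_used=0 → run D
t=4: queue=[D,F,G,H] q_used=1 → run D
t=5: queue=[D,F,G,H] q_used=2 → run D
t=6: queue=[F,G,H,D] q_used=0 → run F
t=7: queue=[F,G,H,D] q_used=1 → run F
t=8: queue=[G,H,D] q_used=0 → run G
t=9: queue=[G,H,D] q_used=1 → run G
t=10: queue=[G,H,D] q_used=2 → run G
t=11: queue=[H,D,G] q_used=0 → run H
t=12: queue=[H,D,G] q_used=1 → run H
t=13: queue=[H,D,G] q_used=2 → run H
t=14: queue=[D,G,H] q_used=0 → run D
t=15: queue=[D,G,H] q_used=1 → run D
t=16: queue=[D,G,H] q_used=2 → run D
t=17: queue=[G,H] q_used=0 → run G
t=18: queue=[G,H] q_used=1 → run G
t=19: queue=[G,H] q_used=2 → run G
t=20: queue=[H,G] q_used=0 → run H
t=21: queue=[H,G] q_used=1 → run H
t=22: queue=[H,G] q_used=2 → run H
t=23: queue=[G,H] q_used=0 → run G
t=24: queue=[H] q_used=0 → run H
t=25: (idle)
t=26: (idle)

completion order = B, F, D, G, H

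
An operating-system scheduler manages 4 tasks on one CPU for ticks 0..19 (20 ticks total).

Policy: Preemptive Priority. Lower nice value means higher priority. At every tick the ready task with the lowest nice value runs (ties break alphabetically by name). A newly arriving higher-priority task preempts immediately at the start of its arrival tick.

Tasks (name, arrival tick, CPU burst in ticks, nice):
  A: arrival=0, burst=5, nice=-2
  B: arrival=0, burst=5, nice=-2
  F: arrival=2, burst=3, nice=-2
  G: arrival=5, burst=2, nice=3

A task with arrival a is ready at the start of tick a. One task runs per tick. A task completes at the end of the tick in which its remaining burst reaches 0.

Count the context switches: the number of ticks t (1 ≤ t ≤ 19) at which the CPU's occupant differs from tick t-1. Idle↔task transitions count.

t=0: ready={A,B} → run A
t=1: ready={A,B} → run A
t=2: ready={A,B,F} → run A
t=3: ready={A,B,F} → run A
t=4: ready={A,B,F} → run A
t=5: ready={B,F,G} → run B
t=6: ready={B,F,G} → run B
t=7: ready={B,F,G} → run B
t=8: ready={B,F,G} → run B
t=9: ready={B,F,G} → run B
t=10: ready={F,G} → run F
t=11: ready={F,G} → run F
t=12: ready={F,G} → run F
t=13: ready={G} → run G
t=14: ready={G} → run G
t=15: (idle)
t=16: (idle)
t=17: (idle)
t=18: (idle)
t=19: (idle)

context switches = 4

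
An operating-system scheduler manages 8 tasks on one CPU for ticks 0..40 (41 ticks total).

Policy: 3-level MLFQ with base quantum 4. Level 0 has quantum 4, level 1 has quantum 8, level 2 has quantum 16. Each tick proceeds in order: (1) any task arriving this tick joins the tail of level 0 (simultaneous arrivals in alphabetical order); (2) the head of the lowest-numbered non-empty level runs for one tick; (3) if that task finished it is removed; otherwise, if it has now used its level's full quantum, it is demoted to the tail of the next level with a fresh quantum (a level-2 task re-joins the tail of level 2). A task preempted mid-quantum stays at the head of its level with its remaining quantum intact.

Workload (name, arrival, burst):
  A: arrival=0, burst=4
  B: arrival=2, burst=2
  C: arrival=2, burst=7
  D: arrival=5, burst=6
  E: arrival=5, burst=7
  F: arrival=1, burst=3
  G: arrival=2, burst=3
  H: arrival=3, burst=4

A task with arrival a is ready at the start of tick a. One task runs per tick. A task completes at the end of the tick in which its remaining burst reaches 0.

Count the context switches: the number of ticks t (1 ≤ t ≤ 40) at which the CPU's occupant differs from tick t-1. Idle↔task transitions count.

t=0: L0/L1/L2 = A/-/- → run A
t=1: L0/L1/L2 = AF/-/- → run A
t=2: L0/L1/L2 = AFBCG/-/- → run A
t=3: L0/L1/L2 = AFBCGH/-/- → run A
t=4: L0/L1/L2 = FBCGH/-/- → run F
t=5: L0/L1/L2 = FBCGHDE/-/- → run F
t=6: L0/L1/L2 = FBCGHDE/-/- → run F
t=7: L0/L1/L2 = BCGHDE/-/- → run B
t=8: L0/L1/L2 = BCGHDE/-/- → run B
t=9: L0/L1/L2 = CGHDE/-/- → run C
t=10: L0/L1/L2 = CGHDE/-/- → run C
t=11: L0/L1/L2 = CGHDE/-/- → run C
t=12: L0/L1/L2 = CGHDE/-/- → run C
t=13: L0/L1/L2 = GHDE/C/- → run G
t=14: L0/L1/L2 = GHDE/C/- → run G
t=15: L0/L1/L2 = GHDE/C/- → run G
t=16: L0/L1/L2 = HDE/C/- → run H
t=17: L0/L1/L2 = HDE/C/- → run H
t=18: L0/L1/L2 = HDE/C/- → run H
t=19: L0/L1/L2 = HDE/C/- → run H
t=20: L0/L1/L2 = DE/C/- → run D
t=21: L0/L1/L2 = DE/C/- → run D
t=22: L0/L1/L2 = DE/C/- → run D
t=23: L0/L1/L2 = DE/C/- → run D
t=24: L0/L1/L2 = E/CD/- → run E
t=25: L0/L1/L2 = E/CD/- → run E
t=26: L0/L1/L2 = E/CD/- → run E
t=27: L0/L1/L2 = E/CD/- → run E
t=28: L0/L1/L2 = -/CDE/- → run C
t=29: L0/L1/L2 = -/CDE/- → run C
t=30: L0/L1/L2 = -/CDE/- → run C
t=31: L0/L1/L2 = -/DE/- → run D
t=32: L0/L1/L2 = -/DE/- → run D
t=33: L0/L1/L2 = -/E/- → run E
t=34: L0/L1/L2 = -/E/- → run E
t=35: L0/L1/L2 = -/E/- → run E
t=36: (idle)
t=37: (idle)
t=38: (idle)
t=39: (idle)
t=40: (idle)

context switches = 11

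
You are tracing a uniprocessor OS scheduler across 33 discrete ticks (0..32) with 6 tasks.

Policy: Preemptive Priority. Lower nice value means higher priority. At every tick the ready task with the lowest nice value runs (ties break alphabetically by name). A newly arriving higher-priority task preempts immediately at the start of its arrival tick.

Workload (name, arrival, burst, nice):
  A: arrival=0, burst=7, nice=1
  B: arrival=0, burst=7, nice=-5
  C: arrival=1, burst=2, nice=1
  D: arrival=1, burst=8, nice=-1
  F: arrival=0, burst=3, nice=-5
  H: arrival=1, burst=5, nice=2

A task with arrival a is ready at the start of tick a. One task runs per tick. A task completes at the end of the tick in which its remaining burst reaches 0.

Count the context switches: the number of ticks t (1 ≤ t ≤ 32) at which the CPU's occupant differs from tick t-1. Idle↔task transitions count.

context switches = 6

t=0: ready={A,B,F} → run B
t=1: ready={A,B,C,D,F,H} → run B
t=2: ready={A,B,C,D,F,H} → run B
t=3: ready={A,B,C,D,F,H} → run B
t=4: ready={A,B,C,D,F,H} → run B
t=5: ready={A,B,C,D,F,H} → run B
t=6: ready={A,B,C,D,F,H} → run B
t=7: ready={A,C,D,F,H} → run F
t=8: ready={A,C,D,F,H} → run F
t=9: ready={A,C,D,F,H} → run F
t=10: ready={A,C,D,H} → run D
t=11: ready={A,C,D,H} → run D
t=12: ready={A,C,D,H} → run D
t=13: ready={A,C,D,H} → run D
t=14: ready={A,C,D,H} → run D
t=15: ready={A,C,D,H} → run D
t=16: ready={A,C,D,H} → run D
t=17: ready={A,C,D,H} → run D
t=18: ready={A,C,H} → run A
t=19: ready={A,C,H} → run A
t=20: ready={A,C,H} → run A
t=21: ready={A,C,H} → run A
t=22: ready={A,C,H} → run A
t=23: ready={A,C,H} → run A
t=24: ready={A,C,H} → run A
t=25: ready={C,H} → run C
t=26: ready={C,H} → run C
t=27: ready={H} → run H
t=28: ready={H} → run H
t=29: ready={H} → run H
t=30: ready={H} → run H
t=31: ready={H} → run H
t=32: (idle)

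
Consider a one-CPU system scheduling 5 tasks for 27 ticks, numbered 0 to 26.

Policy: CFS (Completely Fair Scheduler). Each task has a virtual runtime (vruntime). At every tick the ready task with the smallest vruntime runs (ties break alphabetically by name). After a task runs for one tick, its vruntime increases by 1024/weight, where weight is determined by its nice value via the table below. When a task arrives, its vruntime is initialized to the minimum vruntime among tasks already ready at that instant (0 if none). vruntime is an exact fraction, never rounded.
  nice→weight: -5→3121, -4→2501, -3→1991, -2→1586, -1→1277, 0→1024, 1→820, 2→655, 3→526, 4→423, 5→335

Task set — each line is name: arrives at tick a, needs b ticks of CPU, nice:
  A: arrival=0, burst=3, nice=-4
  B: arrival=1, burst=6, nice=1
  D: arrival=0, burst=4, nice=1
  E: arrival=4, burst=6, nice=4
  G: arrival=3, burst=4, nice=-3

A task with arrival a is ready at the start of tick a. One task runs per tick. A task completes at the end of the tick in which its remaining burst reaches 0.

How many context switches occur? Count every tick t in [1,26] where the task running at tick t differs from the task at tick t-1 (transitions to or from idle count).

context switches = 20

t=0: vr[A=0 D=0] → run A
t=1: vr[A=1024/2501 B=0 D=0] → run B
t=2: vr[A=1024/2501 B=256/205 D=0] → run D
t=3: vr[A=1024/2501 B=256/205 D=256/205 G=1024/2501] → run A
t=4: vr[A=2048/2501 B=256/205 D=256/205 E=1024/2501 G=1024/2501] → run E
t=5: vr[A=2048/2501 B=256/205 D=256/205 E=2994176/1057923 G=1024/2501] → run G
t=6: vr[A=2048/2501 B=256/205 D=256/205 E=2994176/1057923 G=4599808/4979491] → run A
t=7: vr[B=256/205 D=256/205 E=2994176/1057923 G=4599808/4979491] → run G
t=8: vr[B=256/205 D=256/205 E=2994176/1057923 G=7160832/4979491] → run B
t=9: vr[B=512/205 D=256/205 E=2994176/1057923 G=7160832/4979491] → run D
t=10: vr[B=512/205 D=512/205 E=2994176/1057923 G=7160832/4979491] → run G
t=11: vr[B=512/205 D=512/205 E=2994176/1057923 G=9721856/4979491] → run G
t=12: vr[B=512/205 D=512/205 E=2994176/1057923] → run B
t=13: vr[B=768/205 D=512/205 E=2994176/1057923] → run D
t=14: vr[B=768/205 D=768/205 E=2994176/1057923] → run E
t=15: vr[B=768/205 D=768/205 E=5555200/1057923] → run B
t=16: vr[B=1024/205 D=768/205 E=5555200/1057923] → run D
t=17: vr[B=1024/205 E=5555200/1057923] → run B
t=18: vr[B=256/41 E=5555200/1057923] → run E
t=19: vr[B=256/41 E=2705408/352641] → run B
t=20: vr[E=2705408/352641] → run E
t=21: vr[E=10677248/1057923] → run E
t=22: vr[E=13238272/1057923] → run E
t=23: (idle)
t=24: (idle)
t=25: (idle)
t=26: (idle)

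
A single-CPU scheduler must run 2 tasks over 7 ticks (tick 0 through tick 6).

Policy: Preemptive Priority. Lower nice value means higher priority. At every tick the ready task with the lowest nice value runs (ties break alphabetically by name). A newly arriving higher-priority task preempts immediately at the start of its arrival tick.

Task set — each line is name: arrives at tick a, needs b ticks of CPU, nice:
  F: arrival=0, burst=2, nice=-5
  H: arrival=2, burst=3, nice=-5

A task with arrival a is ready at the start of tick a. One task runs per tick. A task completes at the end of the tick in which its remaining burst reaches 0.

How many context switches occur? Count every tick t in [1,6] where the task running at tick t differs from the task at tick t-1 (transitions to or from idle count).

t=0: ready={F} → run F
t=1: ready={F} → run F
t=2: ready={H} → run H
t=3: ready={H} → run H
t=4: ready={H} → run H
t=5: (idle)
t=6: (idle)

context switches = 2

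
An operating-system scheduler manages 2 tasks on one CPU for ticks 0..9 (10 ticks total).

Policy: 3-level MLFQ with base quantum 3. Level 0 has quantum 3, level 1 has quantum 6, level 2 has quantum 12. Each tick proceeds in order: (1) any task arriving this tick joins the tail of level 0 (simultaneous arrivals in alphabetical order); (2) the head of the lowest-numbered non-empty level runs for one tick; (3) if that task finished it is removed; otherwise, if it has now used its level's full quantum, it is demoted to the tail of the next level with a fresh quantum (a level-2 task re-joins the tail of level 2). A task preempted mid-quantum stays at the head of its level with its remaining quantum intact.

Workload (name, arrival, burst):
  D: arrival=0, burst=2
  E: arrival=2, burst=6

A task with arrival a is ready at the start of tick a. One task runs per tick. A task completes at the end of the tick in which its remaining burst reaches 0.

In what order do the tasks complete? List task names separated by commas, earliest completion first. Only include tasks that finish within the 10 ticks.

completion order = D, E

t=0: L0/L1/L2 = D/-/- → run D
t=1: L0/L1/L2 = D/-/- → run D
t=2: L0/L1/L2 = E/-/- → run E
t=3: L0/L1/L2 = E/-/- → run E
t=4: L0/L1/L2 = E/-/- → run E
t=5: L0/L1/L2 = -/E/- → run E
t=6: L0/L1/L2 = -/E/- → run E
t=7: L0/L1/L2 = -/E/- → run E
t=8: (idle)
t=9: (idle)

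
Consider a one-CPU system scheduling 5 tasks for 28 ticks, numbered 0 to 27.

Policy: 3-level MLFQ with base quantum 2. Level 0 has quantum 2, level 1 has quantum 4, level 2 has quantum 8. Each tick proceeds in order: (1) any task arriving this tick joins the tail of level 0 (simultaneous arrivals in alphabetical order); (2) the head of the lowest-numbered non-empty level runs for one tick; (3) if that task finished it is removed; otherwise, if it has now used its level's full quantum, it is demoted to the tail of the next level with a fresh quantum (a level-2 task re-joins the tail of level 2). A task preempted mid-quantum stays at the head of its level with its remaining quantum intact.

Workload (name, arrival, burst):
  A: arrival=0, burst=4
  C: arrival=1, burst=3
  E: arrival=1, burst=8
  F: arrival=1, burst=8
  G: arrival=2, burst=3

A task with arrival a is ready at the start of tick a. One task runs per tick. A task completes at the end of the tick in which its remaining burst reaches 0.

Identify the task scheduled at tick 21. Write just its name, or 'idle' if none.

t=0: L0/L1/L2 = A/-/- → run A
t=1: L0/L1/L2 = ACEF/-/- → run A
t=2: L0/L1/L2 = CEFG/A/- → run C
t=3: L0/L1/L2 = CEFG/A/- → run C
t=4: L0/L1/L2 = EFG/AC/- → run E
t=5: L0/L1/L2 = EFG/AC/- → run E
t=6: L0/L1/L2 = FG/ACE/- → run F
t=7: L0/L1/L2 = FG/ACE/- → run F
t=8: L0/L1/L2 = G/ACEF/- → run G
t=9: L0/L1/L2 = G/ACEF/- → run G
t=10: L0/L1/L2 = -/ACEFG/- → run A
t=11: L0/L1/L2 = -/ACEFG/- → run A
t=12: L0/L1/L2 = -/CEFG/- → run C
t=13: L0/L1/L2 = -/EFG/- → run E
t=14: L0/L1/L2 = -/EFG/- → run E
t=15: L0/L1/L2 = -/EFG/- → run E
t=16: L0/L1/L2 = -/EFG/- → run E
t=17: L0/L1/L2 = -/FG/E → run F
t=18: L0/L1/L2 = -/FG/E → run F
t=19: L0/L1/L2 = -/FG/E → run F
t=20: L0/L1/L2 = -/FG/E → run F
t=21: L0/L1/L2 = -/G/EF → run G
t=22: L0/L1/L2 = -/-/EF → run E
t=23: L0/L1/L2 = -/-/EF → run E
t=24: L0/L1/L2 = -/-/F → run F
t=25: L0/L1/L2 = -/-/F → run F
t=26: (idle)
t=27: (idle)

running at tick 21 = G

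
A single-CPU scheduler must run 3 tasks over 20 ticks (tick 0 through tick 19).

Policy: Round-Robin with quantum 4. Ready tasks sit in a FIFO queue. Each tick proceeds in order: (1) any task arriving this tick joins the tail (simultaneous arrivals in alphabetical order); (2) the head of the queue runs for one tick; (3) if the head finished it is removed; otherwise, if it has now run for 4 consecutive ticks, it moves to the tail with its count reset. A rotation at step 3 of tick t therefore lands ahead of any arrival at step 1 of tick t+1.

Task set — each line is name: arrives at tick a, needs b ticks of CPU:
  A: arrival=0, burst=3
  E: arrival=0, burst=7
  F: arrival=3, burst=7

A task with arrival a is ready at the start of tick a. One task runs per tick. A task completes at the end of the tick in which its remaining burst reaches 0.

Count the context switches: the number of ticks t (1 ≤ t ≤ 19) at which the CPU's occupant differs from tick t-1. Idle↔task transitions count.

context switches = 5

t=0: queue=[A,E] q_used=0 → run A
t=1: queue=[A,E] q_used=1 → run A
t=2: queue=[A,E] q_used=2 → run A
t=3: queue=[E,F] q_used=0 → run E
t=4: queue=[E,F] q_used=1 → run E
t=5: queue=[E,F] q_used=2 → run E
t=6: queue=[E,F] q_used=3 → run E
t=7: queue=[F,E] q_used=0 → run F
t=8: queue=[F,E] q_used=1 → run F
t=9: queue=[F,E] q_used=2 → run F
t=10: queue=[F,E] q_used=3 → run F
t=11: queue=[E,F] q_used=0 → run E
t=12: queue=[E,F] q_used=1 → run E
t=13: queue=[E,F] q_used=2 → run E
t=14: queue=[F] q_used=0 → run F
t=15: queue=[F] q_used=1 → run F
t=16: queue=[F] q_used=2 → run F
t=17: (idle)
t=18: (idle)
t=19: (idle)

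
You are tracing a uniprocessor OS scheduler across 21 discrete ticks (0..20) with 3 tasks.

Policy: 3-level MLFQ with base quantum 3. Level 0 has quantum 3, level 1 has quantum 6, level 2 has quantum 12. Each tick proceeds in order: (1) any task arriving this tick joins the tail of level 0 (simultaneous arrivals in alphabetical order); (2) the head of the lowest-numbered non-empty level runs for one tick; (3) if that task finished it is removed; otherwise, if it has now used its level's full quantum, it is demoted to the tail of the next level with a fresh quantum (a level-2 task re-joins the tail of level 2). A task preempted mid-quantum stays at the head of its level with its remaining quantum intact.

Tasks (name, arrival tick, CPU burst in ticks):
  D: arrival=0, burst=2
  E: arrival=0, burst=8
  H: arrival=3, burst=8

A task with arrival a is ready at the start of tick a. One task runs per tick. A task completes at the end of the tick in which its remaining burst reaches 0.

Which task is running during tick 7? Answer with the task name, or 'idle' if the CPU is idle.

running at tick 7 = H

t=0: L0/L1/L2 = DE/-/- → run D
t=1: L0/L1/L2 = DE/-/- → run D
t=2: L0/L1/L2 = E/-/- → run E
t=3: L0/L1/L2 = EH/-/- → run E
t=4: L0/L1/L2 = EH/-/- → run E
t=5: L0/L1/L2 = H/E/- → run H
t=6: L0/L1/L2 = H/E/- → run H
t=7: L0/L1/L2 = H/E/- → run H
t=8: L0/L1/L2 = -/EH/- → run E
t=9: L0/L1/L2 = -/EH/- → run E
t=10: L0/L1/L2 = -/EH/- → run E
t=11: L0/L1/L2 = -/EH/- → run E
t=12: L0/L1/L2 = -/EH/- → run E
t=13: L0/L1/L2 = -/H/- → run H
t=14: L0/L1/L2 = -/H/- → run H
t=15: L0/L1/L2 = -/H/- → run H
t=16: L0/L1/L2 = -/H/- → run H
t=17: L0/L1/L2 = -/H/- → run H
t=18: (idle)
t=19: (idle)
t=20: (idle)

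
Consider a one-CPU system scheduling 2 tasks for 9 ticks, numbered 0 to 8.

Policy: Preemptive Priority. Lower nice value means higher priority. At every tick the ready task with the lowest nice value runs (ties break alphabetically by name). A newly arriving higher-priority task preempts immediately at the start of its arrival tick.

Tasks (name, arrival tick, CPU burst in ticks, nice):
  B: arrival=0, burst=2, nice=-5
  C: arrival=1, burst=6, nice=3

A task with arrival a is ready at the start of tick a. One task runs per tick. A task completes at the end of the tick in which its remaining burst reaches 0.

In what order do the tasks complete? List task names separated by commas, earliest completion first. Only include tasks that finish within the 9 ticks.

completion order = B, C

t=0: ready={B} → run B
t=1: ready={B,C} → run B
t=2: ready={C} → run C
t=3: ready={C} → run C
t=4: ready={C} → run C
t=5: ready={C} → run C
t=6: ready={C} → run C
t=7: ready={C} → run C
t=8: (idle)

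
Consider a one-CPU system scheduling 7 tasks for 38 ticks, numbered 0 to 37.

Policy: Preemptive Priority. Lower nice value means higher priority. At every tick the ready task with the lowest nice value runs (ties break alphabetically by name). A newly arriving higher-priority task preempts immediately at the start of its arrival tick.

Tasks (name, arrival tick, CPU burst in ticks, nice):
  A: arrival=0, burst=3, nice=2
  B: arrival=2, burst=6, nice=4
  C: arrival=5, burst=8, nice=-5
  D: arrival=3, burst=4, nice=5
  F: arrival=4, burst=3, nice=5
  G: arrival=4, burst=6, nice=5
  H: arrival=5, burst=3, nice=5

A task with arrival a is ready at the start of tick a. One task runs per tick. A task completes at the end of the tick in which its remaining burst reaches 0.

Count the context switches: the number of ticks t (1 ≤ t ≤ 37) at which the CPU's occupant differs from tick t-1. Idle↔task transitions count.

t=0: ready={A} → run A
t=1: ready={A} → run A
t=2: ready={A,B} → run A
t=3: ready={B,D} → run B
t=4: ready={B,D,F,G} → run B
t=5: ready={B,C,D,F,G,H} → run C
t=6: ready={B,C,D,F,G,H} → run C
t=7: ready={B,C,D,F,G,H} → run C
t=8: ready={B,C,D,F,G,H} → run C
t=9: ready={B,C,D,F,G,H} → run C
t=10: ready={B,C,D,F,G,H} → run C
t=11: ready={B,C,D,F,G,H} → run C
t=12: ready={B,C,D,F,G,H} → run C
t=13: ready={B,D,F,G,H} → run B
t=14: ready={B,D,F,G,H} → run B
t=15: ready={B,D,F,G,H} → run B
t=16: ready={B,D,F,G,H} → run B
t=17: ready={D,F,G,H} → run D
t=18: ready={D,F,G,H} → run D
t=19: ready={D,F,G,H} → run D
t=20: ready={D,F,G,H} → run D
t=21: ready={F,G,H} → run F
t=22: ready={F,G,H} → run F
t=23: ready={F,G,H} → run F
t=24: ready={G,H} → run G
t=25: ready={G,H} → run G
t=26: ready={G,H} → run G
t=27: ready={G,H} → run G
t=28: ready={G,H} → run G
t=29: ready={G,H} → run G
t=30: ready={H} → run H
t=31: ready={H} → run H
t=32: ready={H} → run H
t=33: (idle)
t=34: (idle)
t=35: (idle)
t=36: (idle)
t=37: (idle)

context switches = 8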